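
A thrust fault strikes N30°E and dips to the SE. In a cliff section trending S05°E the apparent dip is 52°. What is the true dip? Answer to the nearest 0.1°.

65.9°

β = acute angle between strike N30°E and section S05°E = 35°.
tan δ = tan α / sin β = tan 52° / sin 35° = 1.2799 / 0.5736 = 2.2315
true dip = arctan 2.2315 = 65.86°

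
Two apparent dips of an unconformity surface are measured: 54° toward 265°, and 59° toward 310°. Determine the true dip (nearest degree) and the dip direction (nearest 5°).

true dip 59°, dip direction 300°

Each apparent-dip line lies in the plane. As unit vectors (x east, y north, z up), v₁ plunges 54°→265° and v₂ plunges 59°→310°.
The plane normal is n = v₁ × v₂ ∝ (-0.312, 0.183, 0.214).
tan δ = √(n_x²+n_y²)/n_z = 0.361/0.214, so δ = 59.4°.
The horizontal component of n points toward azimuth atan2(n_x, n_y) = 300°, the dip direction.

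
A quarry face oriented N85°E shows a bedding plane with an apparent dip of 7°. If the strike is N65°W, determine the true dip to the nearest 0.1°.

13.8°

β = acute angle between strike N65°W and section N85°E = 30°.
tan(true dip) = tan 7° / sin 30° = 0.2456
true dip = arctan 0.2456 = 13.80°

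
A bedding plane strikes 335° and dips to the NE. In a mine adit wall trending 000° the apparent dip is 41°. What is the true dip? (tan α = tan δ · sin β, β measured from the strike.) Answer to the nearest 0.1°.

64.1°

The section is 25° from the strike.
tan(true dip) = tan 41° / sin 25° = 2.0569
true dip = arctan 2.0569 = 64.07°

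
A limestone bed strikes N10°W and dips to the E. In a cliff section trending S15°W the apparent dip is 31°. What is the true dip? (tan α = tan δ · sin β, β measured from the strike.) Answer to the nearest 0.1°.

The section is 25° from the strike.
tan(true dip) = tan 31° / sin 25° = 1.4218
true dip = arctan 1.4218 = 54.88°

54.9°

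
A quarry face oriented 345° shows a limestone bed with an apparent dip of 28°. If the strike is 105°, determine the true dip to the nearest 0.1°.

The section is 60° from the strike.
tan(true dip) = tan 28° / sin 60° = 0.6140
δ = arctan(0.6140) = 31.55°

31.5°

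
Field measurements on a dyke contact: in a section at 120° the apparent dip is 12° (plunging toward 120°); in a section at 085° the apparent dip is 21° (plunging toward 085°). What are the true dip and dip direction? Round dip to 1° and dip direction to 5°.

true dip 23°, dip direction 060°

Each apparent-dip line lies in the plane. As unit vectors (x east, y north, z up), v₁ plunges 12°→120° and v₂ plunges 21°→085°.
n = v₁ × v₂ = (0.192, 0.110, 0.524) (taken with n_z > 0).
Dip δ = arctan(|n_h|/n_z) = arctan(0.222/0.524) = 22.9°.
Dip direction = azimuth of (n_x, n_y) = atan2(0.192, 0.110) = 60°.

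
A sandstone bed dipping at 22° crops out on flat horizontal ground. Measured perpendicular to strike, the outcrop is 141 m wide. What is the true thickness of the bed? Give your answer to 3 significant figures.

True thickness t = w · sin(dip) = 141 × sin 22°
t = 141 × 0.3746 = 52.820 m

52.8 m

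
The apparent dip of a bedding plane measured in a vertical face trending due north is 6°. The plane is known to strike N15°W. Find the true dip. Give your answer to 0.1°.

The section is 15° from the strike.
tan δ = tan α / sin β = tan 6° / sin 15° = 0.1051 / 0.2588 = 0.4061
true dip = arctan 0.4061 = 22.10°

22.1°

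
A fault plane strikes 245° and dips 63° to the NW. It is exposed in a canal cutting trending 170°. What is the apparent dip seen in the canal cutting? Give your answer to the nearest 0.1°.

62.2°

Angle between strike (245°) and section (170°): β = 75°.
tan α = tan 63° × sin 75° = 1.9626 × 0.9659 = 1.8957
apparent dip = arctan 1.8957 = 62.19°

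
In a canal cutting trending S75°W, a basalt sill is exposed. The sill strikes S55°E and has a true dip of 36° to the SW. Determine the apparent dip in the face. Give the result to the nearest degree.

The section lies 50° from the strike.
tan(apparent dip) = tan 36° · sin 50° = 0.5566
α = arctan(0.5566) = 29.10°

29°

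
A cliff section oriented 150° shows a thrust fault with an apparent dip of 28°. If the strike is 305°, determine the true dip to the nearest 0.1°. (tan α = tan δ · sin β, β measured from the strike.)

The section is 25° from the strike.
tan(true dip) = tan 28° / sin 25° = 1.2581
δ = arctan(1.2581) = 51.52°

51.5°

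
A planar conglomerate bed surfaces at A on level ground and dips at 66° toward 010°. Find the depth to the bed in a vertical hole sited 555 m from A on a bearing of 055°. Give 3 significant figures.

881 m

The hole lies 45° from the dip direction, so the down-dip offset is 555 × cos 45° = 392.44 m.
Depth = down-dip offset × tan(dip) = 392.44 × tan 66° = 392.44 × 2.2460
Depth = 881.44 m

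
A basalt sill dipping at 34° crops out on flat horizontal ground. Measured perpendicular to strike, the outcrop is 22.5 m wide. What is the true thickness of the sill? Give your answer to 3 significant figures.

True thickness t = w · sin(dip) = 22.5 × sin 34°
t = 22.5 × 0.5592 = 12.582 m

12.6 m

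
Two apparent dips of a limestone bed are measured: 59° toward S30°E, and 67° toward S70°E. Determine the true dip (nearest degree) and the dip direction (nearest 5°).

The two traces are lines in the plane: v₁ = (sin 150°·cos 59°, cos 150°·cos 59°, −sin 59°), v₂ = (sin 110°·cos 67°, cos 110°·cos 67°, −sin 67°).
Cross product v₁ × v₂ gives the pole to the plane: n ∝ (0.296, -0.078, 0.129).
True dip = arccos(n_z / |n|) = arccos(0.3893) = 67.1°.
Dip direction = atan2(0.296, -0.078) = 105° (azimuth of n's horizontal projection).

true dip 67°, dip direction 105°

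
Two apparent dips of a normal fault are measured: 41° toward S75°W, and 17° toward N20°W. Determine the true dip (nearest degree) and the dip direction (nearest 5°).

Represent each trace as a vector plunging at its apparent dip toward its trend (east-north-up frame): v₁ = (-0.729, -0.195, -0.656), v₂ = (-0.327, 0.899, -0.292).
The plane normal is n = v₁ × v₂ ∝ (-0.647, -0.001, 0.719).
True dip = arccos(n_z / |n|) = arccos(0.7435) = 42.0°.
Dip direction = azimuth of (n_x, n_y) = atan2(-0.647, -0.001) = 270°.

true dip 42°, dip direction 270°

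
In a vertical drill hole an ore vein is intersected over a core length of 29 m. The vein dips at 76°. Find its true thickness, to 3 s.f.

7.02 m

True thickness t = h · cos(dip) = 29 × cos 76°
t = 29 × 0.2419 = 7.016 m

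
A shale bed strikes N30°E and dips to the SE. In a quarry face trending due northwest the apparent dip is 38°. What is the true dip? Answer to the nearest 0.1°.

β = acute angle between strike N30°E and section due northwest = 75°.
tan(true dip) = tan 38° / sin 75° = 0.8088
δ = arctan(0.8088) = 38.97°

39.0°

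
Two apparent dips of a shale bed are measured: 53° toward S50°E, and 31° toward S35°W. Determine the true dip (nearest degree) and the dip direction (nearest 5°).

Represent each trace as a vector plunging at its apparent dip toward its trend (east-north-up frame): v₁ = (0.461, -0.387, -0.799), v₂ = (-0.492, -0.702, -0.515).
n = v₁ × v₂ = (0.362, -0.630, 0.514) (taken with n_z > 0).
Dip δ = arctan(|n_h|/n_z) = arctan(0.726/0.514) = 54.7°.
Dip direction = azimuth of (n_x, n_y) = atan2(0.362, -0.630) = 150°.

true dip 55°, dip direction 150°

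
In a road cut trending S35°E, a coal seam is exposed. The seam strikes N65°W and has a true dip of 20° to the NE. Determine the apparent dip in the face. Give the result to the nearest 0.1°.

Angle between strike (N65°W) and section (S35°E): β = 30°.
tan α = tan 20° × sin 30° = 0.3640 × 0.5000 = 0.1820
apparent dip = arctan 0.1820 = 10.31°

10.3°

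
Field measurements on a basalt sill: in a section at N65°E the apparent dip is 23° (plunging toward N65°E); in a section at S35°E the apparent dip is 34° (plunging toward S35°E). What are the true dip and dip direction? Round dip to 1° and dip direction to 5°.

Represent each trace as a vector plunging at its apparent dip toward its trend (east-north-up frame): v₁ = (0.834, 0.389, -0.391), v₂ = (0.476, -0.679, -0.559).
n = v₁ × v₂ = (0.483, -0.281, 0.752) (taken with n_z > 0).
True dip = arccos(n_z / |n|) = arccos(0.8026) = 36.6°.
The horizontal component of n points toward azimuth atan2(n_x, n_y) = 120°, the dip direction.

true dip 37°, dip direction 120°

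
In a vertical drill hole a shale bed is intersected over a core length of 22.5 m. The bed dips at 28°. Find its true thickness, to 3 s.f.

19.9 m

True thickness t = h · cos(dip) = 22.5 × cos 28°
t = 22.5 × 0.8829 = 19.866 m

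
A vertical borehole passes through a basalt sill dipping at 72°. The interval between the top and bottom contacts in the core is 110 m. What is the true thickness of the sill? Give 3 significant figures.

True thickness t = h · cos(dip) = 110 × cos 72°
t = 110 × 0.3090 = 33.992 m

34.0 m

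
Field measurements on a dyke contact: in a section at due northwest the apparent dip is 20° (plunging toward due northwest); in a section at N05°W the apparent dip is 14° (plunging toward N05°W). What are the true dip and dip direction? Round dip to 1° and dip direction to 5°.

true dip 20°, dip direction 310°

Represent each trace as a vector plunging at its apparent dip toward its trend (east-north-up frame): v₁ = (-0.664, 0.664, -0.342), v₂ = (-0.085, 0.967, -0.242).
n = v₁ × v₂ = (-0.170, 0.132, 0.586) (taken with n_z > 0).
Dip δ = arctan(|n_h|/n_z) = arctan(0.215/0.586) = 20.1°.
Dip direction = azimuth of (n_x, n_y) = atan2(-0.170, 0.132) = 308°.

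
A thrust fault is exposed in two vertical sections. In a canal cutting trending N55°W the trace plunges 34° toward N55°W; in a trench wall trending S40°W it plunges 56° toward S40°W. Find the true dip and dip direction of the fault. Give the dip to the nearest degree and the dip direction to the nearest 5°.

true dip 58°, dip direction 240°

Represent each trace as a vector plunging at its apparent dip toward its trend (east-north-up frame): v₁ = (-0.679, 0.476, -0.559), v₂ = (-0.359, -0.428, -0.829).
Cross product v₁ × v₂ gives the pole to the plane: n ∝ (-0.634, -0.362, 0.462).
True dip = arccos(n_z / |n|) = arccos(0.5347) = 57.7°.
Dip direction = azimuth of (n_x, n_y) = atan2(-0.634, -0.362) = 240°.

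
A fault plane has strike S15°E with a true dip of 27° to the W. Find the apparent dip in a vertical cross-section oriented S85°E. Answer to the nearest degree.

Angle between strike (S15°E) and section (S85°E): β = 70°.
tan α = tan 27° × sin 70° = 0.5095 × 0.9397 = 0.4788
apparent dip = arctan 0.4788 = 25.58°

26°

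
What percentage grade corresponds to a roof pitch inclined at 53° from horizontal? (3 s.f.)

133%

grade % = 100 × tan 53° = 100 × 1.3270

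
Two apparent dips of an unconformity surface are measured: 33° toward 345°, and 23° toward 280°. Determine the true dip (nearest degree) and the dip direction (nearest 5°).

Each apparent-dip line lies in the plane. As unit vectors (x east, y north, z up), v₁ plunges 33°→345° and v₂ plunges 23°→280°.
The plane normal is n = v₁ × v₂ ∝ (-0.229, 0.409, 0.700).
tan δ = √(n_x²+n_y²)/n_z = 0.469/0.700, so δ = 33.8°.
Dip direction = azimuth of (n_x, n_y) = atan2(-0.229, 0.409) = 331°.

true dip 34°, dip direction 330°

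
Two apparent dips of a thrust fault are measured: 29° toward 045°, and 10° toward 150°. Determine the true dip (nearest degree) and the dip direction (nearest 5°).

The two traces are lines in the plane: v₁ = (sin 45°·cos 29°, cos 45°·cos 29°, −sin 29°), v₂ = (sin 150°·cos 10°, cos 150°·cos 10°, −sin 10°).
n = v₁ × v₂ = (0.521, 0.131, 0.832) (taken with n_z > 0).
tan δ = √(n_x²+n_y²)/n_z = 0.537/0.832, so δ = 32.8°.
Dip direction = azimuth of (n_x, n_y) = atan2(0.521, 0.131) = 76°.

true dip 33°, dip direction 075°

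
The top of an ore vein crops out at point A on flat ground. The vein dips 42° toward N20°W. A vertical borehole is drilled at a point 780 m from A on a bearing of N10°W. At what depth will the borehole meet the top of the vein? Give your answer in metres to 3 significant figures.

692 m

The hole lies 10° from the dip direction, so the down-dip offset is 780 × cos 10° = 768.15 m.
Depth = down-dip offset × tan(dip) = 768.15 × tan 42° = 768.15 × 0.9004
Depth = 691.65 m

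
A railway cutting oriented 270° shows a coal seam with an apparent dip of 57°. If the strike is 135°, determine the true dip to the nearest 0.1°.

The section is 45° from the strike.
tan(true dip) = tan 57° / sin 45° = 2.1777
true dip = arctan 2.1777 = 65.34°

65.3°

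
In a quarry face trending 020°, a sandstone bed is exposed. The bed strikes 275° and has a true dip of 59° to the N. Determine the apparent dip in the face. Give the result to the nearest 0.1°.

58.1°

Angle between strike (275°) and section (020°): β = 75°.
tan(apparent dip) = tan 59° · sin 75° = 1.6076
α = arctan(1.6076) = 58.12°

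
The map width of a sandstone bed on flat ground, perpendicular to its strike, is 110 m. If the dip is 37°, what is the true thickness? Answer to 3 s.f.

66.2 m

True thickness t = w · sin(dip) = 110 × sin 37°
t = 110 × 0.6018 = 66.200 m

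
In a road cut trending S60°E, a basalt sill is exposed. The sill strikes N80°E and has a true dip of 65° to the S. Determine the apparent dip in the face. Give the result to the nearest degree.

Angle between strike (N80°E) and section (S60°E): β = 40°.
tan(apparent dip) = tan 65° · sin 40° = 1.3785
apparent dip = arctan 1.3785 = 54.04°

54°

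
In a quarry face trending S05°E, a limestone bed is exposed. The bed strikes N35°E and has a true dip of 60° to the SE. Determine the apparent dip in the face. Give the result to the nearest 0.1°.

48.1°

The section lies 40° from the strike.
tan(apparent dip) = tan 60° · sin 40° = 1.1133
α = arctan(1.1133) = 48.07°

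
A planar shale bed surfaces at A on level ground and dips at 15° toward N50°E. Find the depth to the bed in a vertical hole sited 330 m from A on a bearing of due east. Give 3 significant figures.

The hole lies 40° from the dip direction, so the down-dip offset is 330 × cos 40° = 252.79 m.
Depth = down-dip offset × tan(dip) = 252.79 × tan 15° = 252.79 × 0.2679
Depth = 67.74 m

67.7 m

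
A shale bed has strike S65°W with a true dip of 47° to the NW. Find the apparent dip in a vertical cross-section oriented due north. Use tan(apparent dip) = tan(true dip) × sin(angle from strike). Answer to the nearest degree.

The section lies 65° from the strike.
tan α = tan 47° × sin 65° = 1.0724 × 0.9063 = 0.9719
α = arctan(0.9719) = 44.18°

44°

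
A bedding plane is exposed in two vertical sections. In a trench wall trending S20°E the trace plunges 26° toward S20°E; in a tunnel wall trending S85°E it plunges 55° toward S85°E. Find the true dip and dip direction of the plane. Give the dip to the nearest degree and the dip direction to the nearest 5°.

true dip 55°, dip direction 090°

Each apparent-dip line lies in the plane. As unit vectors (x east, y north, z up), v₁ plunges 26°→S20°E and v₂ plunges 55°→S85°E.
n = v₁ × v₂ = (0.670, 0.001, 0.467) (taken with n_z > 0).
Dip δ = arctan(|n_h|/n_z) = arctan(0.670/0.467) = 55.1°.
Dip direction = azimuth of (n_x, n_y) = atan2(0.670, 0.001) = 90°.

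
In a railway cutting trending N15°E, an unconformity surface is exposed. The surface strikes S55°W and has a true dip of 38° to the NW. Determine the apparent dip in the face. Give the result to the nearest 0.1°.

26.7°

The strike is S55°W and the section trends N15°E; the acute angle between them is β = 40°.
tan(apparent dip) = tan 38° · sin 40° = 0.5022
α = arctan(0.5022) = 26.67°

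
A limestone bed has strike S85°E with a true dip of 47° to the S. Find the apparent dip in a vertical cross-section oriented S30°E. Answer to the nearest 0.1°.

The section lies 55° from the strike.
tan α = tan 47° × sin 55° = 1.0724 × 0.8192 = 0.8784
α = arctan(0.8784) = 41.30°

41.3°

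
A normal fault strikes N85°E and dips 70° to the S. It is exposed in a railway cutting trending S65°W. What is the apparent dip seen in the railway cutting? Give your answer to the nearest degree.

The section lies 20° from the strike.
tan α = tan 70° × sin 20° = 2.7475 × 0.3420 = 0.9397
α = arctan(0.9397) = 43.22°

43°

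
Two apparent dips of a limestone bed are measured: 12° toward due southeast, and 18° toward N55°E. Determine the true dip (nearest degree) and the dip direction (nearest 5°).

true dip 20°, dip direction 080°

The two traces are lines in the plane: v₁ = (sin 135°·cos 12°, cos 135°·cos 12°, −sin 12°), v₂ = (sin 55°·cos 18°, cos 55°·cos 18°, −sin 18°).
Cross product v₁ × v₂ gives the pole to the plane: n ∝ (0.327, 0.052, 0.916).
True dip = arccos(n_z / |n|) = arccos(0.9404) = 19.9°.
Dip direction = azimuth of (n_x, n_y) = atan2(0.327, 0.052) = 81°.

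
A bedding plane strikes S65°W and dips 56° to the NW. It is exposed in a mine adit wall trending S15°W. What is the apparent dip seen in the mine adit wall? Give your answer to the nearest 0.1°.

Angle between strike (S65°W) and section (S15°W): β = 50°.
tan(apparent dip) = tan 56° · sin 50° = 1.1357
apparent dip = arctan 1.1357 = 48.64°

48.6°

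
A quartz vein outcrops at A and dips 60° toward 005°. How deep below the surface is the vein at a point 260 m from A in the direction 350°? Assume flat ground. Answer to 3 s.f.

435 m

The hole lies 15° from the dip direction, so the down-dip offset is 260 × cos 15° = 251.14 m.
Depth = down-dip offset × tan(dip) = 251.14 × tan 60° = 251.14 × 1.7321
Depth = 434.99 m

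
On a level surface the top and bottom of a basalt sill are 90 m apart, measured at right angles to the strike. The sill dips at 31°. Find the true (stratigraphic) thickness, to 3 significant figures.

46.4 m

True thickness t = w · sin(dip) = 90 × sin 31°
t = 90 × 0.5150 = 46.353 m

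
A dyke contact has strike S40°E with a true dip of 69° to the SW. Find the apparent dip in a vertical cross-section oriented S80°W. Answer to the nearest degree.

The strike is S40°E and the section trends S80°W; the acute angle between them is β = 60°.
tan(apparent dip) = tan 69° · sin 60° = 2.2561
α = arctan(2.2561) = 66.09°

66°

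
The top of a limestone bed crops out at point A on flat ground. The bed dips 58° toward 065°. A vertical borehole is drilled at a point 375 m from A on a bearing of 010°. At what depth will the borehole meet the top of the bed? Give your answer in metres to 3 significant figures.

The hole lies 55° from the dip direction, so the down-dip offset is 375 × cos 55° = 215.09 m.
Depth = down-dip offset × tan(dip) = 215.09 × tan 58° = 215.09 × 1.6003
Depth = 344.22 m

344 m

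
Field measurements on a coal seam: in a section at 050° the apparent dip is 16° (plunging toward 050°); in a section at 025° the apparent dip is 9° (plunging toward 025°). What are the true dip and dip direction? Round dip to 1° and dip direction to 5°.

true dip 21°, dip direction 090°

Each apparent-dip line lies in the plane. As unit vectors (x east, y north, z up), v₁ plunges 16°→050° and v₂ plunges 9°→025°.
Cross product v₁ × v₂ gives the pole to the plane: n ∝ (0.150, 0.000, 0.401).
True dip = arccos(n_z / |n|) = arccos(0.9366) = 20.5°.
Dip direction = atan2(0.150, 0.000) = 90° (azimuth of n's horizontal projection).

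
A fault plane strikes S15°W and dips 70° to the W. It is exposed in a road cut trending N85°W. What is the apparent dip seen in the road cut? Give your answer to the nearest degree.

70°

The section lies 80° from the strike.
tan α = tan 70° × sin 80° = 2.7475 × 0.9848 = 2.7057
apparent dip = arctan 2.7057 = 69.72°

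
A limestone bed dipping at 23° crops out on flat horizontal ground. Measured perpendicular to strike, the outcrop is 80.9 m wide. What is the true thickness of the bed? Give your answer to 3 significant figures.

31.6 m

True thickness t = w · sin(dip) = 80.9 × sin 23°
t = 80.9 × 0.3907 = 31.610 m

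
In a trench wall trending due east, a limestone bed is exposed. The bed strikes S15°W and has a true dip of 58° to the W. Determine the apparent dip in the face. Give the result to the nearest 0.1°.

57.1°

The strike is S15°W and the section trends due east; the acute angle between them is β = 75°.
tan(apparent dip) = tan 58° · sin 75° = 1.5458
α = arctan(1.5458) = 57.10°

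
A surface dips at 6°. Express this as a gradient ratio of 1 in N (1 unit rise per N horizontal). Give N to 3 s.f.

1 in 9.51

1 : N means tan θ = 1/N, so N = 1/tan 6° = 1/0.1051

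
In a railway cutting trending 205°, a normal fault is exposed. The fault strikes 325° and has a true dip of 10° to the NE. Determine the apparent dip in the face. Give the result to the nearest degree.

9°

The section lies 60° from the strike.
tan α = tan 10° × sin 60° = 0.1763 × 0.8660 = 0.1527
α = arctan(0.1527) = 8.68°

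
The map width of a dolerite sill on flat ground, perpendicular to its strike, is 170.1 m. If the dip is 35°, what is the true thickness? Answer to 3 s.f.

97.6 m

True thickness t = w · sin(dip) = 170.1 × sin 35°
t = 170.1 × 0.5736 = 97.565 m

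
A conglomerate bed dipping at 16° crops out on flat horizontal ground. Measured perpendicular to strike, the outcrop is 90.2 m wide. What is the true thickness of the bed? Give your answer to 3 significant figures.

True thickness t = w · sin(dip) = 90.2 × sin 16°
t = 90.2 × 0.2756 = 24.862 m

24.9 m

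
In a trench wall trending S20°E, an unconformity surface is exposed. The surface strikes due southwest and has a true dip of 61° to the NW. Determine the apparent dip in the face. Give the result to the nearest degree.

59°

The strike is due southwest and the section trends S20°E; the acute angle between them is β = 65°.
tan(apparent dip) = tan 61° · sin 65° = 1.6350
apparent dip = arctan 1.6350 = 58.55°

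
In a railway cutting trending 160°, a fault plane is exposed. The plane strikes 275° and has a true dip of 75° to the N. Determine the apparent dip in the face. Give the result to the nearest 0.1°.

73.5°

Angle between strike (275°) and section (160°): β = 65°.
tan(apparent dip) = tan 75° · sin 65° = 3.3824
apparent dip = arctan 3.3824 = 73.53°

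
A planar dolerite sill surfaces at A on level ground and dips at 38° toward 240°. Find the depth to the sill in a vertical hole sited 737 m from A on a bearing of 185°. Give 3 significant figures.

330 m

The hole lies 55° from the dip direction, so the down-dip offset is 737 × cos 55° = 422.73 m.
Depth = down-dip offset × tan(dip) = 422.73 × tan 38° = 422.73 × 0.7813
Depth = 330.27 m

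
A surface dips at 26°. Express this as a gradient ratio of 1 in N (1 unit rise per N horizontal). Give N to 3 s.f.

1 in 2.05

1 : N means tan θ = 1/N, so N = 1/tan 26° = 1/0.4877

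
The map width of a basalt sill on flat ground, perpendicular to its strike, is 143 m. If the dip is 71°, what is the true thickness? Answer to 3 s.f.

135 m

True thickness t = w · sin(dip) = 143 × sin 71°
t = 143 × 0.9455 = 135.209 m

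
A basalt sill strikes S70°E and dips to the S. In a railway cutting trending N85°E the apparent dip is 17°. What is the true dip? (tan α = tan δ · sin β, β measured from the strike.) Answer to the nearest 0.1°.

β = acute angle between strike S70°E and section N85°E = 25°.
tan(true dip) = tan 17° / sin 25° = 0.7234
δ = arctan(0.7234) = 35.88°

35.9°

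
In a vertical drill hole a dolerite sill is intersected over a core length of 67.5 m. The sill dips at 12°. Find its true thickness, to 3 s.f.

True thickness t = h · cos(dip) = 67.5 × cos 12°
t = 67.5 × 0.9781 = 66.025 m

66.0 m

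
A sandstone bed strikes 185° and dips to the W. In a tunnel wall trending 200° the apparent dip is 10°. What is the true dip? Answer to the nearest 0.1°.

34.3°

β = acute angle between strike 185° and section 200° = 15°.
tan δ = tan α / sin β = tan 10° / sin 15° = 0.1763 / 0.2588 = 0.6813
δ = arctan(0.6813) = 34.27°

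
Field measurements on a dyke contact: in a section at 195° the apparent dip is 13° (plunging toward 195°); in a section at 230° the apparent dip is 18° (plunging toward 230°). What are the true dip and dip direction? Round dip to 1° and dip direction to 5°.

Each apparent-dip line lies in the plane. As unit vectors (x east, y north, z up), v₁ plunges 13°→195° and v₂ plunges 18°→230°.
n = v₁ × v₂ = (-0.153, -0.086, 0.532) (taken with n_z > 0).
tan δ = √(n_x²+n_y²)/n_z = 0.176/0.532, so δ = 18.3°.
Dip direction = azimuth of (n_x, n_y) = atan2(-0.153, -0.086) = 241°.

true dip 18°, dip direction 240°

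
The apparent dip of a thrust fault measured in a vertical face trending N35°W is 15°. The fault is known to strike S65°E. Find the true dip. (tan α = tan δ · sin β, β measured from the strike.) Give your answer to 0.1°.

β = acute angle between strike S65°E and section N35°W = 30°.
tan(true dip) = tan 15° / sin 30° = 0.5359
δ = arctan(0.5359) = 28.19°

28.2°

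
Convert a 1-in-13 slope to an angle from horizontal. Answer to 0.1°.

tan θ = 1/13 = 0.0769
θ = arctan(0.0769) = 4.40°

4.4°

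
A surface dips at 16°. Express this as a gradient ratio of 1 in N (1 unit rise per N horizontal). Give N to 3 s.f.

1 : N means tan θ = 1/N, so N = 1/tan 16° = 1/0.2867

1 in 3.49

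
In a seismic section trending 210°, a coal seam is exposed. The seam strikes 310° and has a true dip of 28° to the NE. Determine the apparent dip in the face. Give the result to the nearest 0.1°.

27.6°

Angle between strike (310°) and section (210°): β = 80°.
tan α = tan 28° × sin 80° = 0.5317 × 0.9848 = 0.5236
apparent dip = arctan 0.5236 = 27.64°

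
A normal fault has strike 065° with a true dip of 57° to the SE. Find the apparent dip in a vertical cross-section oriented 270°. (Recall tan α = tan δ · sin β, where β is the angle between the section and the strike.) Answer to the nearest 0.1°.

33.1°

The section lies 25° from the strike.
tan(apparent dip) = tan 57° · sin 25° = 0.6508
apparent dip = arctan 0.6508 = 33.06°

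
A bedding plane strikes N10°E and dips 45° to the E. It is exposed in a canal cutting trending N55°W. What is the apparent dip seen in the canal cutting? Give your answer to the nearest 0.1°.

The strike is N10°E and the section trends N55°W; the acute angle between them is β = 65°.
tan(apparent dip) = tan 45° · sin 65° = 0.9063
α = arctan(0.9063) = 42.19°

42.2°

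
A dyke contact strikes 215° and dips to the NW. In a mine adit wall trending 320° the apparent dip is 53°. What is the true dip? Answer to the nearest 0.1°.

53.9°

The section is 75° from the strike.
tan δ = tan α / sin β = tan 53° / sin 75° = 1.3270 / 0.9659 = 1.3739
true dip = arctan 1.3739 = 53.95°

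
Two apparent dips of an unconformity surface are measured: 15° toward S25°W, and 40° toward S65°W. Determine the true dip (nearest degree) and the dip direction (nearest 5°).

Represent each trace as a vector plunging at its apparent dip toward its trend (east-north-up frame): v₁ = (-0.408, -0.875, -0.259), v₂ = (-0.694, -0.324, -0.643).
Cross product v₁ × v₂ gives the pole to the plane: n ∝ (-0.479, 0.083, 0.476).
tan δ = √(n_x²+n_y²)/n_z = 0.486/0.476, so δ = 45.6°.
Dip direction = azimuth of (n_x, n_y) = atan2(-0.479, 0.083) = 280°.

true dip 46°, dip direction 280°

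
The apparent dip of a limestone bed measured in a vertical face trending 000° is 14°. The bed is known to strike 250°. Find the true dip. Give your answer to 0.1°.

The section is 70° from the strike.
tan(true dip) = tan 14° / sin 70° = 0.2653
δ = arctan(0.2653) = 14.86°

14.9°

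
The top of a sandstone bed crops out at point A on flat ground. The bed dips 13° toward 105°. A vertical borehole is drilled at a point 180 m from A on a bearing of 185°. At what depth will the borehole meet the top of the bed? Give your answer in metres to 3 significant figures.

7.22 m

The hole lies 80° from the dip direction, so the down-dip offset is 180 × cos 80° = 31.26 m.
Depth = down-dip offset × tan(dip) = 31.26 × tan 13° = 31.26 × 0.2309
Depth = 7.22 m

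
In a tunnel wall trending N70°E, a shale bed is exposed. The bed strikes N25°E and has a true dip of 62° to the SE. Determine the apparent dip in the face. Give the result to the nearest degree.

53°

The strike is N25°E and the section trends N70°E; the acute angle between them is β = 45°.
tan α = tan 62° × sin 45° = 1.8807 × 0.7071 = 1.3299
α = arctan(1.3299) = 53.06°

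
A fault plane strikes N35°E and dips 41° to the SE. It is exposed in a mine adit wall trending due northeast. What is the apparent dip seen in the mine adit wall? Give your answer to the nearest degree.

The strike is N35°E and the section trends due northeast; the acute angle between them is β = 10°.
tan α = tan 41° × sin 10° = 0.8693 × 0.1736 = 0.1510
apparent dip = arctan 0.1510 = 8.58°

9°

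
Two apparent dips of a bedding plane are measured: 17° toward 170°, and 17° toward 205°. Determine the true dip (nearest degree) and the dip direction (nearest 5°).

The two traces are lines in the plane: v₁ = (sin 170°·cos 17°, cos 170°·cos 17°, −sin 17°), v₂ = (sin 205°·cos 17°, cos 205°·cos 17°, −sin 17°).
Cross product v₁ × v₂ gives the pole to the plane: n ∝ (-0.022, -0.167, 0.525).
tan δ = √(n_x²+n_y²)/n_z = 0.168/0.525, so δ = 17.8°.
The horizontal component of n points toward azimuth atan2(n_x, n_y) = 187°, the dip direction.

true dip 18°, dip direction 185°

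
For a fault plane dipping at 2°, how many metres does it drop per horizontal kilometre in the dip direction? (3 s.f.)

drop per km = 1000 × tan 2° = 1000 × 0.0349

34.9 m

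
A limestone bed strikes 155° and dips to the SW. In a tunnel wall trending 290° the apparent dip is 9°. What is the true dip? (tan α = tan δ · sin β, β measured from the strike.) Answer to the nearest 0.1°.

β = acute angle between strike 155° and section 290° = 45°.
tan δ = tan α / sin β = tan 9° / sin 45° = 0.1584 / 0.7071 = 0.2240
true dip = arctan 0.2240 = 12.63°

12.6°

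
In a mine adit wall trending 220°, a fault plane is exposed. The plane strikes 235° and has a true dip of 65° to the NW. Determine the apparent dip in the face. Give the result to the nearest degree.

29°

The strike is 235° and the section trends 220°; the acute angle between them is β = 15°.
tan(apparent dip) = tan 65° · sin 15° = 0.5550
apparent dip = arctan 0.5550 = 29.03°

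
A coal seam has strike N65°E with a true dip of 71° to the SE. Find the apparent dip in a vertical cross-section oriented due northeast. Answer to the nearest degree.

45°

Angle between strike (N65°E) and section (due northeast): β = 20°.
tan α = tan 71° × sin 20° = 2.9042 × 0.3420 = 0.9933
α = arctan(0.9933) = 44.81°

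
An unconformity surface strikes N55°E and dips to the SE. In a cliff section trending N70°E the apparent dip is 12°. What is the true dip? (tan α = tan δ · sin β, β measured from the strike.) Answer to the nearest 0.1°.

β = acute angle between strike N55°E and section N70°E = 15°.
tan(true dip) = tan 12° / sin 15° = 0.8213
δ = arctan(0.8213) = 39.39°

39.4°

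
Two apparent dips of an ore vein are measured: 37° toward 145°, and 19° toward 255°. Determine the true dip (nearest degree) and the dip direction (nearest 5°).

true dip 45°, dip direction 185°

Represent each trace as a vector plunging at its apparent dip toward its trend (east-north-up frame): v₁ = (0.458, -0.654, -0.602), v₂ = (-0.913, -0.245, -0.326).
Cross product v₁ × v₂ gives the pole to the plane: n ∝ (-0.066, -0.699, 0.710).
True dip = arccos(n_z / |n|) = arccos(0.7110) = 44.7°.
Dip direction = atan2(-0.066, -0.699) = 185° (azimuth of n's horizontal projection).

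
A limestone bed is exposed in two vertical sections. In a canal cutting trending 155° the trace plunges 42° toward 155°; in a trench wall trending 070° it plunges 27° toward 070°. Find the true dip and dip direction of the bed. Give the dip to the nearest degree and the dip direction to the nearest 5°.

Each apparent-dip line lies in the plane. As unit vectors (x east, y north, z up), v₁ plunges 42°→155° and v₂ plunges 27°→070°.
n = v₁ × v₂ = (0.510, -0.418, 0.660) (taken with n_z > 0).
True dip = arccos(n_z / |n|) = arccos(0.7075) = 45.0°.
Dip direction = azimuth of (n_x, n_y) = atan2(0.510, -0.418) = 129°.

true dip 45°, dip direction 130°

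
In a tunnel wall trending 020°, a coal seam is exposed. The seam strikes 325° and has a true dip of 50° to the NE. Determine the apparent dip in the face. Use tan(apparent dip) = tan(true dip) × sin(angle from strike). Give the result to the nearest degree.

The section lies 55° from the strike.
tan(apparent dip) = tan 50° · sin 55° = 0.9762
α = arctan(0.9762) = 44.31°

44°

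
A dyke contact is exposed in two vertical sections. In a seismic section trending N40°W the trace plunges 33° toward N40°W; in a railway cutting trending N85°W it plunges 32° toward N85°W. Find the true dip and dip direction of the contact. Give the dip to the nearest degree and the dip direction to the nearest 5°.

true dip 35°, dip direction 300°

Each apparent-dip line lies in the plane. As unit vectors (x east, y north, z up), v₁ plunges 33°→N40°W and v₂ plunges 32°→N85°W.
Cross product v₁ × v₂ gives the pole to the plane: n ∝ (-0.300, 0.174, 0.503).
tan δ = √(n_x²+n_y²)/n_z = 0.347/0.503, so δ = 34.6°.
Dip direction = azimuth of (n_x, n_y) = atan2(-0.300, 0.174) = 300°.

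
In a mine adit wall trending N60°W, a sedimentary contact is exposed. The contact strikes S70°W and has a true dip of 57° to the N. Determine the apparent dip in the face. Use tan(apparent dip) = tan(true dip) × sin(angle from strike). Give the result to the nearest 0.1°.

Angle between strike (S70°W) and section (N60°W): β = 50°.
tan(apparent dip) = tan 57° · sin 50° = 1.1796
α = arctan(1.1796) = 49.71°

49.7°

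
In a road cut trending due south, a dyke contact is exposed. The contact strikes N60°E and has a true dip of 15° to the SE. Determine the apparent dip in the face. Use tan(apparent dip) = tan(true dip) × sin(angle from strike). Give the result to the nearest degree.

13°

The section lies 60° from the strike.
tan(apparent dip) = tan 15° · sin 60° = 0.2321
apparent dip = arctan 0.2321 = 13.06°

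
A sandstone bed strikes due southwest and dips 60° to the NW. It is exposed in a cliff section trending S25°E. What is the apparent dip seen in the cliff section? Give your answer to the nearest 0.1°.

58.4°

Angle between strike (due southwest) and section (S25°E): β = 70°.
tan(apparent dip) = tan 60° · sin 70° = 1.6276
α = arctan(1.6276) = 58.43°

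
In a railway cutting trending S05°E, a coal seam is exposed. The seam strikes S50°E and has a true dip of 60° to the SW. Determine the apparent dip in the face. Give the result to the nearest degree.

51°

The strike is S50°E and the section trends S05°E; the acute angle between them is β = 45°.
tan(apparent dip) = tan 60° · sin 45° = 1.2247
α = arctan(1.2247) = 50.77°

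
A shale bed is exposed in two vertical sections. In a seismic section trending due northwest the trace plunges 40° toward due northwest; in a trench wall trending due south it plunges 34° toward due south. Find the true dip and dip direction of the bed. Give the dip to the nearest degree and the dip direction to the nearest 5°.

true dip 63°, dip direction 250°

Each apparent-dip line lies in the plane. As unit vectors (x east, y north, z up), v₁ plunges 40°→due northwest and v₂ plunges 34°→due south.
n = v₁ × v₂ = (-0.836, -0.303, 0.449) (taken with n_z > 0).
True dip = arccos(n_z / |n|) = arccos(0.4509) = 63.2°.
Dip direction = atan2(-0.836, -0.303) = 250° (azimuth of n's horizontal projection).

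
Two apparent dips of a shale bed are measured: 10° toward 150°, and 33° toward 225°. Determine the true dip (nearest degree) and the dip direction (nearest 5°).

The two traces are lines in the plane: v₁ = (sin 150°·cos 10°, cos 150°·cos 10°, −sin 10°), v₂ = (sin 225°·cos 33°, cos 225°·cos 33°, −sin 33°).
The plane normal is n = v₁ × v₂ ∝ (-0.362, -0.371, 0.798).
tan δ = √(n_x²+n_y²)/n_z = 0.518/0.798, so δ = 33.0°.
Dip direction = atan2(-0.362, -0.371) = 224° (azimuth of n's horizontal projection).

true dip 33°, dip direction 225°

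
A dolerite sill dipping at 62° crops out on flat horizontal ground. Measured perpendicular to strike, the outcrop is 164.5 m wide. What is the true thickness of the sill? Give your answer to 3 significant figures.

True thickness t = w · sin(dip) = 164.5 × sin 62°
t = 164.5 × 0.8829 = 145.245 m

145 m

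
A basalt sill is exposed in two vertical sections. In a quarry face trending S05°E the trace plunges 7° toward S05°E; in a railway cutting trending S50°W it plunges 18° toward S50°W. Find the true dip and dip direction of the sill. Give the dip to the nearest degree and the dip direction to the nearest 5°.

true dip 18°, dip direction 245°

The two traces are lines in the plane: v₁ = (sin 175°·cos 7°, cos 175°·cos 7°, −sin 7°), v₂ = (sin 230°·cos 18°, cos 230°·cos 18°, −sin 18°).
Cross product v₁ × v₂ gives the pole to the plane: n ∝ (-0.231, -0.116, 0.773).
True dip = arccos(n_z / |n|) = arccos(0.9485) = 18.5°.
Dip direction = azimuth of (n_x, n_y) = atan2(-0.231, -0.116) = 243°.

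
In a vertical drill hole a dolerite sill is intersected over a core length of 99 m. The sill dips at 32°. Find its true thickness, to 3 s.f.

84.0 m

True thickness t = h · cos(dip) = 99 × cos 32°
t = 99 × 0.8480 = 83.957 m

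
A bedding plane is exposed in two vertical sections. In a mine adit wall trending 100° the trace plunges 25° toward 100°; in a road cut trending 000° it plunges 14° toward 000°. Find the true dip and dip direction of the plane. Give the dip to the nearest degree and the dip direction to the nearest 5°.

Represent each trace as a vector plunging at its apparent dip toward its trend (east-north-up frame): v₁ = (0.893, -0.157, -0.423), v₂ = (0.000, 0.970, -0.242).
Cross product v₁ × v₂ gives the pole to the plane: n ∝ (0.448, 0.216, 0.866).
Dip δ = arctan(|n_h|/n_z) = arctan(0.497/0.866) = 29.9°.
Dip direction = azimuth of (n_x, n_y) = atan2(0.448, 0.216) = 64°.

true dip 30°, dip direction 065°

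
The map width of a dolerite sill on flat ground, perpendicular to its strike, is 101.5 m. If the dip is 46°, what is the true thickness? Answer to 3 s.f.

73.0 m

True thickness t = w · sin(dip) = 101.5 × sin 46°
t = 101.5 × 0.7193 = 73.013 m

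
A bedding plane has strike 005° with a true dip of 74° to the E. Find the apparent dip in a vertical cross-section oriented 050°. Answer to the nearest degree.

The strike is 005° and the section trends 050°; the acute angle between them is β = 45°.
tan α = tan 74° × sin 45° = 3.4874 × 0.7071 = 2.4660
α = arctan(2.4660) = 67.93°

68°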